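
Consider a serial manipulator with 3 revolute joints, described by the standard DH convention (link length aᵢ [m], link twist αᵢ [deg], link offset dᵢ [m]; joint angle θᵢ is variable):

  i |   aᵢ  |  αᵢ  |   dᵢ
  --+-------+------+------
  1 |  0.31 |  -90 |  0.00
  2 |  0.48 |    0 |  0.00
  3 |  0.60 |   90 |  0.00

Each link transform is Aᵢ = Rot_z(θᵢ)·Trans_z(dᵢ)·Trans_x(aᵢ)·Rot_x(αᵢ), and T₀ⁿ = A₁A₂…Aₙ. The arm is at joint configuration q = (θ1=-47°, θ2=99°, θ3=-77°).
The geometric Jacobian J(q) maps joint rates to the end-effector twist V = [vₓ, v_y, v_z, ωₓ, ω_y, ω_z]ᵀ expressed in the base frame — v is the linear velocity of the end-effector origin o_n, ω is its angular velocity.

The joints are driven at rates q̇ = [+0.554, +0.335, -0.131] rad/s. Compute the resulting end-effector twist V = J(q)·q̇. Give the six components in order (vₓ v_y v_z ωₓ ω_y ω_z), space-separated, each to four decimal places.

0.1810 0.4486 -0.0883 0.1492 0.1391 0.5540

o_n = [0.5396, -0.5787, -0.6989]
J₁: ẑ×o_n = [0.5787, 0.5396, -0.0000], ω = ẑ
J2: z=[0.7314, 0.6820, 0.0000] o=[0.2114, -0.2267, 0.0000] → [-0.4766, 0.5111, -0.4812, 0.7314, 0.6820, 0.0000]
J3: z=[0.7314, 0.6820, 0.0000] o=[0.1602, -0.1718, -0.4741] → [-0.1533, 0.1644, -0.5563, 0.7314, 0.6820, 0.0000]
V = J·q̇ = [0.1810, 0.4486, -0.0883, 0.1492, 0.1391, 0.5540]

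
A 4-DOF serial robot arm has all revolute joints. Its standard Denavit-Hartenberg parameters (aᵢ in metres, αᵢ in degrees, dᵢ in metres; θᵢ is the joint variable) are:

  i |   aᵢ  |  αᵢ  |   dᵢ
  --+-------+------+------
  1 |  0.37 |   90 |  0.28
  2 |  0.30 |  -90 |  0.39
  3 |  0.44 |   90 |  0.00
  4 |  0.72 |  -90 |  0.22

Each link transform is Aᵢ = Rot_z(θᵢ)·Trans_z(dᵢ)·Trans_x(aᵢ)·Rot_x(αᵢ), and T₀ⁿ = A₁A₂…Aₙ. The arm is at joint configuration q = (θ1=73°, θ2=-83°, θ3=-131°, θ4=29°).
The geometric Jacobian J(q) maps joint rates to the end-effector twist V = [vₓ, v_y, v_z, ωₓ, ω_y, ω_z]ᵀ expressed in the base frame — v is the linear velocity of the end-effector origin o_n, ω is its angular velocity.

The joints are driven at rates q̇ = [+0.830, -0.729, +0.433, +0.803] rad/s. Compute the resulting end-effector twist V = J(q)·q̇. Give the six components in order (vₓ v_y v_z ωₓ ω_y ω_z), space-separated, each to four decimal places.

o_n = [1.1962, 0.3111, 0.8861]
J₁: ẑ×o_n = [-0.3111, 1.1962, 0.0000], ω = ẑ
J2: z=[0.9563, -0.2924, 0.0000] o=[0.1082, 0.3538, 0.2800] → [-0.1772, -0.5797, 0.2773, 0.9563, -0.2924, 0.0000]
J3: z=[0.2902, 0.9492, 0.1219] o=[0.4918, 0.2748, -0.0178] → [0.8535, -0.1765, -0.6581, 0.2902, 0.9492, 0.1219]
J4: z=[-0.6543, 0.1039, 0.7491] o=[0.7991, 0.1440, 0.2688] → [-0.0610, 0.7014, -0.1506, -0.6543, 0.1039, 0.7491]
V = J·q̇ = [0.1916, 1.9023, -0.6080, -1.0969, 0.7075, 1.4843]

0.1916 1.9023 -0.6080 -1.0969 0.7075 1.4843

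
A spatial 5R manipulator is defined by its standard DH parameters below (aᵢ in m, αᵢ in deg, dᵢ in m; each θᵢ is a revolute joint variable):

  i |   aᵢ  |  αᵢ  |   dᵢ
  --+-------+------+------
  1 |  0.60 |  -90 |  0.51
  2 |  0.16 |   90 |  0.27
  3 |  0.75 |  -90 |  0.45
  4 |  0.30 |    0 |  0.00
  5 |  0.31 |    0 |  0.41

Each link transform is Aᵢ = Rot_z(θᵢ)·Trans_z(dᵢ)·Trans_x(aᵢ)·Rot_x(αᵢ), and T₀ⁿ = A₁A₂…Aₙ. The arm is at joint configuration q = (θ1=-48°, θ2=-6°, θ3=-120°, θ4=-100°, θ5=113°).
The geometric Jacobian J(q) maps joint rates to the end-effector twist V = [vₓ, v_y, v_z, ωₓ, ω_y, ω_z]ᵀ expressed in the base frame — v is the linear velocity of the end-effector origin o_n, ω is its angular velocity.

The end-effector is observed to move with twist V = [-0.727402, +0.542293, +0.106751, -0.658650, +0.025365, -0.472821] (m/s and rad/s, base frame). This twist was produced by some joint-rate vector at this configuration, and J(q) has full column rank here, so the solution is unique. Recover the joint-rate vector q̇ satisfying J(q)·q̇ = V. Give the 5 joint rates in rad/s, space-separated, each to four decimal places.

o_n = [-0.2310, -0.9405, 1.1836]
J₁: ẑ×o_n = [0.9405, -0.2310, 0.0000], ω = ẑ
J2: z=[0.7431, 0.6691, 0.0000] o=[0.4015, -0.4459, 0.5100] → [0.4507, -0.5006, 0.0556, 0.7431, 0.6691, 0.0000]
J3: z=[-0.0699, 0.0777, 0.9945] o=[0.7086, -0.3835, 0.5267] → [0.6050, -0.8885, 0.1119, -0.0699, 0.0777, 0.9945]
J4: z=[0.2047, -0.9746, 0.0905] o=[-0.0551, -0.5060, 0.9351] → [-0.2029, -0.0668, -0.2604, 0.2047, -0.9746, 0.0905]
J5: z=[0.2047, -0.9746, 0.0905] o=[-0.0249, -0.4721, 1.2316] → [0.0892, -0.0088, -0.2968, 0.2047, -0.9746, 0.0905]
q̇ = J⁺·V = [-0.3300, -0.7450, -0.0940, -0.0830, -0.4620]

-0.3300 -0.7450 -0.0940 -0.0830 -0.4620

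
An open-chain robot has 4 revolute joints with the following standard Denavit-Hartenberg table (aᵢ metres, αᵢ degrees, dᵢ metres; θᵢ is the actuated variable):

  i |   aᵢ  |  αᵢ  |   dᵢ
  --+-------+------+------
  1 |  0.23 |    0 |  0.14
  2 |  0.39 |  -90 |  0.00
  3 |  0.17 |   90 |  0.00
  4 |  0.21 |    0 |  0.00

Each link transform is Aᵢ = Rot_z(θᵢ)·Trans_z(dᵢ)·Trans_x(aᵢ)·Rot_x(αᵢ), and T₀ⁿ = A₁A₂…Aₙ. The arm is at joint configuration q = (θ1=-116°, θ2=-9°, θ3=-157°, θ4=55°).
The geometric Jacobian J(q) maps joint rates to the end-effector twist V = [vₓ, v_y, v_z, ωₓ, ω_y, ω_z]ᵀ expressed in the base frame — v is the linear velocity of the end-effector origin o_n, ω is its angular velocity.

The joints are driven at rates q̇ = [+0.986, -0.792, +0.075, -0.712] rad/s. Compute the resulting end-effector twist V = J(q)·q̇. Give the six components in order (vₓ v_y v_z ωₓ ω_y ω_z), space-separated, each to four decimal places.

0.2320 0.0488 0.0679 -0.0981 -0.2709 0.8494

o_n = [-0.0303, -0.4058, 0.2535]
J₁: ẑ×o_n = [0.4058, -0.0303, 0.0000], ω = ẑ
J2: z=[0.0000, 0.0000, 1.0000] o=[-0.1008, -0.2067, 0.1400] → [0.1991, 0.0706, -0.0000, 0.0000, 0.0000, 1.0000]
J3: z=[0.8192, -0.5736, 0.0000] o=[-0.3245, -0.5262, 0.1400] → [-0.0651, -0.0930, 0.2674, 0.8192, -0.5736, 0.0000]
J4: z=[0.2241, 0.3201, -0.9205] o=[-0.2348, -0.3980, 0.2064] → [0.0078, -0.1988, -0.0672, 0.2241, 0.3201, -0.9205]
V = J·q̇ = [0.2320, 0.0488, 0.0679, -0.0981, -0.2709, 0.8494]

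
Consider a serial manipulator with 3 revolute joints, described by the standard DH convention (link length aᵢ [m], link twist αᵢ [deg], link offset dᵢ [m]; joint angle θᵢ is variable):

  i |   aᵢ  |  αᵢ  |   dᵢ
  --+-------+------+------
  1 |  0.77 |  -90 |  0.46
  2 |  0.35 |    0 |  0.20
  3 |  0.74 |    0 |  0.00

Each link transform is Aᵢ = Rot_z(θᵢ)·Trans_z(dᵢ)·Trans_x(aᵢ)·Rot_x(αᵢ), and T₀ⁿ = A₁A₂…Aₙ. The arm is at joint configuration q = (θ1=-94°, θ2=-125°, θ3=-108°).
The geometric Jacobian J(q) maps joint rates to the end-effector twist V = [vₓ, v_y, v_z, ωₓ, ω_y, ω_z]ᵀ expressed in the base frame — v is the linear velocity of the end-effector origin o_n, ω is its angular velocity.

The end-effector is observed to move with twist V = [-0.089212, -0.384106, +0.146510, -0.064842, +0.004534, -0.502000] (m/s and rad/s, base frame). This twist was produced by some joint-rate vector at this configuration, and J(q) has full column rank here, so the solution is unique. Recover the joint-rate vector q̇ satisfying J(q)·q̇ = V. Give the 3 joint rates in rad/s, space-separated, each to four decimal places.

-0.5020 0.8740 -0.9390

o_n = [0.1909, -0.1376, 0.1557]
J₁: ẑ×o_n = [0.1376, 0.1909, -0.0000], ω = ẑ
J2: z=[0.9976, -0.0698, 0.0000] o=[-0.0537, -0.7681, 0.4600] → [0.0212, 0.3035, 0.6461, 0.9976, -0.0698, 0.0000]
J3: z=[0.9976, -0.0698, 0.0000] o=[0.1598, -0.5818, 0.7467] → [0.0412, 0.5896, 0.4453, 0.9976, -0.0698, 0.0000]
q̇ = J⁺·V = [-0.5020, 0.8740, -0.9390]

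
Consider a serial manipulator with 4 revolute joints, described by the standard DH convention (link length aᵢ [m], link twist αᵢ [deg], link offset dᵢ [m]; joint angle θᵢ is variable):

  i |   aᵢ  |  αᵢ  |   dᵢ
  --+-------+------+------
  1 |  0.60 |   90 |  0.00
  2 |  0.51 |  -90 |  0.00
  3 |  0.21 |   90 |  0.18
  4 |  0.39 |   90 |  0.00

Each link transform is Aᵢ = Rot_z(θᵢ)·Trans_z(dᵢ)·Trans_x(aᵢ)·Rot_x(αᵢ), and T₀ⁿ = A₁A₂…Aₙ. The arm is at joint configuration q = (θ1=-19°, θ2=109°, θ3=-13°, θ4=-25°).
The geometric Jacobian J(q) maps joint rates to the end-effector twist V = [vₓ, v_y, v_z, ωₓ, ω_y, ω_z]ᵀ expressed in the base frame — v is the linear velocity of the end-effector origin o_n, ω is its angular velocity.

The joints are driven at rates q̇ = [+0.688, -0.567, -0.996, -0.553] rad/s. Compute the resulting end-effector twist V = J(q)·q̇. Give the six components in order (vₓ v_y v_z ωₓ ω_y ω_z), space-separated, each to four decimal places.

o_n = [0.1865, -0.1983, 0.9964]
J₁: ẑ×o_n = [0.1983, 0.1865, -0.0000], ω = ẑ
J2: z=[-0.3256, -0.9455, 0.0000] o=[0.5673, -0.1953, 0.0000] → [-0.9421, 0.3244, -0.3591, -0.3256, -0.9455, 0.0000]
J3: z=[-0.8940, 0.3078, -0.3256] o=[0.4103, -0.1413, 0.4822] → [0.1397, 0.5325, 0.1198, -0.8940, 0.3078, -0.3256]
J4: z=[-0.2480, -0.9451, -0.2127] o=[0.1710, -0.1089, 0.6171] → [-0.3775, 0.0908, 0.0368, -0.2480, -0.9451, -0.2127]
V = J·q̇ = [0.7402, -0.6362, 0.0639, 1.2122, 0.7522, 1.1299]

0.7402 -0.6362 0.0639 1.2122 0.7522 1.1299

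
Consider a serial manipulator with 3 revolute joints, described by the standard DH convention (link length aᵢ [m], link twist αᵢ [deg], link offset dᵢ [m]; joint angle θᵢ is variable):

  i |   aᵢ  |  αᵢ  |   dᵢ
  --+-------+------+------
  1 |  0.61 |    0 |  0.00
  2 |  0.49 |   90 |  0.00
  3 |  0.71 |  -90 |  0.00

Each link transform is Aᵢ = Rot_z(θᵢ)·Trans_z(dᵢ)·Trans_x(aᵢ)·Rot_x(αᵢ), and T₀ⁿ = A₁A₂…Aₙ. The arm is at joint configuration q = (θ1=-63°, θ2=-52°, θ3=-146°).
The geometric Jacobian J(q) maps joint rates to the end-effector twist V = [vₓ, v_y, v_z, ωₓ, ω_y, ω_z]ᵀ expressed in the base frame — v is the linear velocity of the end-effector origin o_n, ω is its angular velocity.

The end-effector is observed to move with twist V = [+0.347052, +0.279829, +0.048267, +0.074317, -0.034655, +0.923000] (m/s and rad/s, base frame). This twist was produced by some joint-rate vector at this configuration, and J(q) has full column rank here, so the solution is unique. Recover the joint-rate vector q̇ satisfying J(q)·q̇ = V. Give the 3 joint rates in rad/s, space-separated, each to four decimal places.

0.7650 0.1580 -0.0820

o_n = [0.3186, -0.4541, -0.3970]
J₁: ẑ×o_n = [0.4541, 0.3186, -0.0000], ω = ẑ
J2: z=[0.0000, 0.0000, 1.0000] o=[0.2769, -0.5435, 0.0000] → [-0.0894, 0.0417, 0.0000, 0.0000, 0.0000, 1.0000]
J3: z=[-0.9063, 0.4226, 0.0000] o=[0.0699, -0.9876, 0.0000] → [-0.1678, -0.3598, -0.5886, -0.9063, 0.4226, 0.0000]
q̇ = J⁺·V = [0.7650, 0.1580, -0.0820]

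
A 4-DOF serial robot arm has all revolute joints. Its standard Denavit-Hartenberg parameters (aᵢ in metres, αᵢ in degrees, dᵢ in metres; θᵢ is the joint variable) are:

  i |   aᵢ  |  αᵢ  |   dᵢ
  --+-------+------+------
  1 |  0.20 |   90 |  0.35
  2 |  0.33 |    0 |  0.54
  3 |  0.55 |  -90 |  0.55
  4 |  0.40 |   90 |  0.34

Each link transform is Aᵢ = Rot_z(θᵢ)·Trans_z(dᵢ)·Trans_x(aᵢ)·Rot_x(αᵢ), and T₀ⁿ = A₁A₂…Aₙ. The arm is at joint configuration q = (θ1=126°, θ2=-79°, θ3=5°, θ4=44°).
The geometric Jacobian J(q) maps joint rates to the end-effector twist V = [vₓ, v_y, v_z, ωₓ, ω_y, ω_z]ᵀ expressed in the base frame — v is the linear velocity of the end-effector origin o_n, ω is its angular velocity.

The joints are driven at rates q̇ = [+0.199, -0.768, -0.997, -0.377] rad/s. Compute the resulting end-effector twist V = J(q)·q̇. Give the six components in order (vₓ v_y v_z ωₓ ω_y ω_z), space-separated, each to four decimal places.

0.7281 -1.0955 -1.1335 -1.2149 -1.3306 0.0951

o_n = [0.1746, 1.1413, -0.6855]
J₁: ẑ×o_n = [-1.1413, 0.1746, 0.0000], ω = ẑ
J2: z=[0.8090, 0.5878, 0.0000] o=[-0.1176, 0.1618, 0.3500] → [-0.6087, 0.8377, 0.6207, 0.8090, 0.5878, 0.0000]
J3: z=[0.8090, 0.5878, 0.0000] o=[0.2823, 0.5301, 0.0261] → [-0.4182, 0.5757, 0.5577, 0.8090, 0.5878, 0.0000]
J4: z=[-0.5650, 0.7777, 0.2756] o=[0.6382, 0.9761, -0.5026] → [-0.1878, -0.2311, 0.2671, -0.5650, 0.7777, 0.2756]
V = J·q̇ = [0.7281, -1.0955, -1.1335, -1.2149, -1.3306, 0.0951]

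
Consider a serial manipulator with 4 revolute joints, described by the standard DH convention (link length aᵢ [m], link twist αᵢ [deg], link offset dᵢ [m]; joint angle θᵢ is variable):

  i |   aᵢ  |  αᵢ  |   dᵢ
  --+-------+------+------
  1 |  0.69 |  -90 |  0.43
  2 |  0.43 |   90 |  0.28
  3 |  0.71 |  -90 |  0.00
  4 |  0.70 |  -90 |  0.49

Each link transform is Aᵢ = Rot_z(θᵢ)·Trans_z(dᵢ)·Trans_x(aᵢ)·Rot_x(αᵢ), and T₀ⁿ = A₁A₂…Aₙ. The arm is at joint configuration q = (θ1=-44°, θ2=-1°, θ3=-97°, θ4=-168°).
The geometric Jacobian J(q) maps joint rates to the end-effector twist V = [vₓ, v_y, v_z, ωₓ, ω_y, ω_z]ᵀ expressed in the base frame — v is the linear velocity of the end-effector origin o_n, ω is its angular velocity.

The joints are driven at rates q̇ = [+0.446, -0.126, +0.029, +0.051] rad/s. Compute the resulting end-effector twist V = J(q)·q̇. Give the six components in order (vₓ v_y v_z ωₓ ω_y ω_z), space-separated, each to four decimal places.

0.4239 0.5922 0.1497 -0.0558 -0.1299 0.4759

o_n = [1.2869, -0.9715, 0.5915]
J₁: ẑ×o_n = [0.9715, 1.2869, -0.0000], ω = ẑ
J2: z=[0.6947, 0.7193, 0.0000] o=[0.4963, -0.4793, 0.4300] → [0.1161, -0.1122, -0.9106, 0.6947, 0.7193, 0.0000]
J3: z=[-0.0126, 0.0121, 0.9998] o=[1.0001, -0.5766, 0.4375] → [0.3967, 0.2887, 0.0015, -0.0126, 0.0121, 0.9998]
J4: z=[0.6292, -0.7770, 0.0173] o=[0.4484, -1.0234, 0.4360] → [-0.1217, -0.0833, 0.6843, 0.6292, -0.7770, 0.0173]
V = J·q̇ = [0.4239, 0.5922, 0.1497, -0.0558, -0.1299, 0.4759]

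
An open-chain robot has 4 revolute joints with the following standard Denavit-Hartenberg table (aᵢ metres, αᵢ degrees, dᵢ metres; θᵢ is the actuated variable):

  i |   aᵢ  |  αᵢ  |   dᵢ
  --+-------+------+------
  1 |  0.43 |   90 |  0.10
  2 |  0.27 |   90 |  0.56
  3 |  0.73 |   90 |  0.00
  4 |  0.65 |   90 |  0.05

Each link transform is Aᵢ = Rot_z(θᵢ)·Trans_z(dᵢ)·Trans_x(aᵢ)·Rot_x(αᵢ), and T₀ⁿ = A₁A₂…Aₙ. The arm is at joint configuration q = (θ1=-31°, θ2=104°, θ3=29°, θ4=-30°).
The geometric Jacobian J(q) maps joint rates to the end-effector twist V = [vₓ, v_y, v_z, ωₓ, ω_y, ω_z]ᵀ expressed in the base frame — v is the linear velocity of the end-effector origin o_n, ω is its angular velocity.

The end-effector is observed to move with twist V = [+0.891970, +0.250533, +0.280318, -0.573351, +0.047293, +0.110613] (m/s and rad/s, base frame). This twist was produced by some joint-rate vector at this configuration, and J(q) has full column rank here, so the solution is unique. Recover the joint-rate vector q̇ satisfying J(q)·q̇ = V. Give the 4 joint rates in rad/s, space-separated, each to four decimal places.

o_n = [-0.7860, -0.8613, 1.4041]
J₁: ẑ×o_n = [0.8613, -0.7860, 0.0000], ω = ẑ
J2: z=[-0.5150, -0.8572, 0.0000] o=[0.3686, -0.2215, 0.1000] → [-1.1178, 0.6717, -0.6601, -0.5150, -0.8572, 0.0000]
J3: z=[0.8317, -0.4997, 0.2419] o=[0.0242, -0.6678, 0.3620] → [-0.4740, -1.0627, -0.5658, 0.8317, -0.4997, 0.2419]
J4: z=[0.3499, 0.8101, 0.4704] o=[-0.2905, -0.8916, 0.9815] → [0.3281, -0.3810, 0.4120, 0.3499, 0.8101, 0.4704]
q̇ = J⁺·V = [0.5550, -0.2980, -0.6080, -0.6320]

0.5550 -0.2980 -0.6080 -0.6320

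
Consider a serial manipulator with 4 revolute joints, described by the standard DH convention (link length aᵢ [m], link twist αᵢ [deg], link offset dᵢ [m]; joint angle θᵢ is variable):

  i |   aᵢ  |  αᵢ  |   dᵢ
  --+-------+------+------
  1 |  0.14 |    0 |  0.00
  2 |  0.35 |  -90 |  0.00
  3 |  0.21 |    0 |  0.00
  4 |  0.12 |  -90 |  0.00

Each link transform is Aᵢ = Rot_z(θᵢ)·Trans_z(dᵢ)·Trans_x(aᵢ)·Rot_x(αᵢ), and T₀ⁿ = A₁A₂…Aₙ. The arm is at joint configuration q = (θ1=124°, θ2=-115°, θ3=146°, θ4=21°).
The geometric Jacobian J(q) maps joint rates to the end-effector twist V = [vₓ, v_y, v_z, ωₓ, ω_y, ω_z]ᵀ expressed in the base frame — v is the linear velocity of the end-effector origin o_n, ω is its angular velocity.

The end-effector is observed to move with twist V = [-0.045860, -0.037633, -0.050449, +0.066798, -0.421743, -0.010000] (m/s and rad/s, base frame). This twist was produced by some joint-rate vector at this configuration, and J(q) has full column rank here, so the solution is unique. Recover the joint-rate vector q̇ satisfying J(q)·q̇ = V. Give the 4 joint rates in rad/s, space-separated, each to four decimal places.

o_n = [-0.0200, 0.1253, -0.1444]
J₁: ẑ×o_n = [-0.1253, -0.0200, 0.0000], ω = ẑ
J2: z=[0.0000, 0.0000, 1.0000] o=[-0.0783, 0.1161, 0.0000] → [-0.0092, 0.0583, 0.0000, 0.0000, 0.0000, 1.0000]
J3: z=[-0.1564, 0.9877, 0.0000] o=[0.2674, 0.1708, 0.0000] → [-0.1426, -0.0226, 0.2910, -0.1564, 0.9877, 0.0000]
J4: z=[-0.1564, 0.9877, 0.0000] o=[0.0954, 0.1436, -0.1174] → [-0.0267, -0.0042, 0.1169, -0.1564, 0.9877, 0.0000]
q̇ = J⁺·V = [0.4970, -0.5070, -0.0030, -0.4240]

0.4970 -0.5070 -0.0030 -0.4240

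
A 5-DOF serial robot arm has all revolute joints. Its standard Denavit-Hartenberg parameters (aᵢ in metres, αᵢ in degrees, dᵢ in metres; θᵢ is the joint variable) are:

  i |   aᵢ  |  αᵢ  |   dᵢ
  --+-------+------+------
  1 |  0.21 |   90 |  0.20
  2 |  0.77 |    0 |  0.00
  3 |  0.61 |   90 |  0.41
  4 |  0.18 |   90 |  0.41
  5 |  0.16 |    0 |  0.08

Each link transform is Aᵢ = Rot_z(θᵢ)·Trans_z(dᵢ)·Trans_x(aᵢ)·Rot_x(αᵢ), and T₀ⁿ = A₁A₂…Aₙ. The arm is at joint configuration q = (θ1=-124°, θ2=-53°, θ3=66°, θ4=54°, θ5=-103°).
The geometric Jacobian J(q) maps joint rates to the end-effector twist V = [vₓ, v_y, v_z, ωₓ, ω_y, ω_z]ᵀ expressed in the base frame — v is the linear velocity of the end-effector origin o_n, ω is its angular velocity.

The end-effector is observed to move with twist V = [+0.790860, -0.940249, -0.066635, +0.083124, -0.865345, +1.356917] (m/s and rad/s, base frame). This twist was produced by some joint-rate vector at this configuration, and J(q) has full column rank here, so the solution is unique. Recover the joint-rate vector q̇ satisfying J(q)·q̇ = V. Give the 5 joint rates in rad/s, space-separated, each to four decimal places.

o_n = [-1.2198, -0.9509, -0.4917]
J₁: ẑ×o_n = [0.9509, -1.2198, 0.0000], ω = ẑ
J2: z=[-0.8290, 0.5592, 0.0000] o=[-0.1174, -0.1741, 0.2000] → [-0.3868, -0.5735, 1.2605, -0.8290, 0.5592, 0.0000]
J3: z=[-0.8290, 0.5592, 0.0000] o=[-0.3766, -0.5583, -0.4149] → [-0.0429, -0.0636, 0.7971, -0.8290, 0.5592, 0.0000]
J4: z=[-0.1258, -0.1865, -0.9744] o=[-1.0488, -0.8218, -0.2777] → [-0.0860, 0.1397, -0.0156, -0.1258, -0.1865, -0.9744]
J5: z=[0.0465, -0.9822, 0.1820] o=[-1.2788, -0.9023, -0.6534] → [-0.1500, 0.0032, 0.0557, 0.0465, -0.9822, 0.1820]
q̇ = J⁺·V = [0.8500, -0.2780, 0.2830, -0.3430, 0.9490]

0.8500 -0.2780 0.2830 -0.3430 0.9490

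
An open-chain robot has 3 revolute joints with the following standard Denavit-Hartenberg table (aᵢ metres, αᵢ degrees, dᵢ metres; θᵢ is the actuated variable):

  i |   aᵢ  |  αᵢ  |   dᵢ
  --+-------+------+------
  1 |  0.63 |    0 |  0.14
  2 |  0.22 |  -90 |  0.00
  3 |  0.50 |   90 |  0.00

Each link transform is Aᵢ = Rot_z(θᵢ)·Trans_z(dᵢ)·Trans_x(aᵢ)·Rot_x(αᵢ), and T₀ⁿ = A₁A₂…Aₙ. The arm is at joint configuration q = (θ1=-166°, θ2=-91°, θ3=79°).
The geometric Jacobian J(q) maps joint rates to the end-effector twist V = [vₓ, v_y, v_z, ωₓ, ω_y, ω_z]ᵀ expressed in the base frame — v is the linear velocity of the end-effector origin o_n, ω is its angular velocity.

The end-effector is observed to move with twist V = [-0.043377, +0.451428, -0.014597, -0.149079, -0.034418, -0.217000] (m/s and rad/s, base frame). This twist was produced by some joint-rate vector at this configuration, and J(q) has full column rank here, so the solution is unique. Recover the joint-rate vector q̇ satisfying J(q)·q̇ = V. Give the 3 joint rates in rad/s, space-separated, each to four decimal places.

-0.8330 0.6160 0.1530

o_n = [-0.6822, 0.1549, -0.3508]
J₁: ẑ×o_n = [-0.1549, -0.6822, 0.0000], ω = ẑ
J2: z=[0.0000, 0.0000, 1.0000] o=[-0.6113, -0.1524, 0.1400] → [-0.3073, -0.0710, 0.0000, 0.0000, 0.0000, 1.0000]
J3: z=[-0.9744, -0.2250, 0.0000] o=[-0.6608, 0.0620, 0.1400] → [0.1104, -0.4782, -0.0954, -0.9744, -0.2250, 0.0000]
q̇ = J⁺·V = [-0.8330, 0.6160, 0.1530]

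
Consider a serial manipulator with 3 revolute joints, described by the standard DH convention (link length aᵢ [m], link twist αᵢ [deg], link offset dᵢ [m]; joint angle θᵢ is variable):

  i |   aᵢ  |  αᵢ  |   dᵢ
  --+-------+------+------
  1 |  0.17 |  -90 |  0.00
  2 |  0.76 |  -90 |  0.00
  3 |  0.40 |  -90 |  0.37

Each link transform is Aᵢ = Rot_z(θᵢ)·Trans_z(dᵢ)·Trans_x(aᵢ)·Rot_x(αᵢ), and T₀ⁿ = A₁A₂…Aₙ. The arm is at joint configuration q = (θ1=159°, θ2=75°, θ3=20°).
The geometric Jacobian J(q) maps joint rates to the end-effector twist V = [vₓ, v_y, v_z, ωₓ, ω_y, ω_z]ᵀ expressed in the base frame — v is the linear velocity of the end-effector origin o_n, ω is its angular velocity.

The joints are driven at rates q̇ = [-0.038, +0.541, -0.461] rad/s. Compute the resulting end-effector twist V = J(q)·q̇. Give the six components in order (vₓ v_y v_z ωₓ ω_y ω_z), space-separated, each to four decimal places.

o_n = [-0.0505, 0.1659, -1.1929]
J₁: ẑ×o_n = [-0.1659, -0.0505, 0.0000], ω = ẑ
J2: z=[-0.3584, -0.9336, 0.0000] o=[-0.1587, 0.0609, 0.0000] → [1.1137, -0.4275, 0.0634, -0.3584, -0.9336, 0.0000]
J3: z=[0.9018, -0.3462, -0.2588] o=[-0.3423, 0.1314, -0.7341] → [0.1678, 0.3382, 0.1321, 0.9018, -0.3462, -0.2588]
V = J·q̇ = [0.5315, -0.3853, -0.0266, -0.6096, -0.3455, 0.0813]

0.5315 -0.3853 -0.0266 -0.6096 -0.3455 0.0813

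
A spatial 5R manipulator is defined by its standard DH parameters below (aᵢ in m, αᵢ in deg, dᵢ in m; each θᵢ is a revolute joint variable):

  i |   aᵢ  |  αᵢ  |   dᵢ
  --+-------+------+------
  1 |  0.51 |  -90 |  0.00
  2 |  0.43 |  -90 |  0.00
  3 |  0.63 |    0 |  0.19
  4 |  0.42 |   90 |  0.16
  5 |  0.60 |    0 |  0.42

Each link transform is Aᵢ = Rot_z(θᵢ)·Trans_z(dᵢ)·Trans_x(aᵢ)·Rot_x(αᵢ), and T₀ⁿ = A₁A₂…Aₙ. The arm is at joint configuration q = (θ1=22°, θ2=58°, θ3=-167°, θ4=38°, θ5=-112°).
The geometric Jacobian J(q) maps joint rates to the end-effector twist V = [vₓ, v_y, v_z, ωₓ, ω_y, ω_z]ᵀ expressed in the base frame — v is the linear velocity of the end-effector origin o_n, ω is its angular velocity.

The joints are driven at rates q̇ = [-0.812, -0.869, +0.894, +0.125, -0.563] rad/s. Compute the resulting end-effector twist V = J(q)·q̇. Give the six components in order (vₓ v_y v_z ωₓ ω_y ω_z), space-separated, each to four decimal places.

-0.6751 0.2443 -0.3839 -0.3935 -0.7141 -1.7230

o_n = [0.3131, 0.1579, 0.6462]
J₁: ẑ×o_n = [-0.1579, 0.3131, 0.0000], ω = ẑ
J2: z=[-0.3746, 0.9272, 0.0000] o=[0.4729, 0.1910, 0.0000] → [0.5992, 0.2421, 0.1605, -0.3746, 0.9272, 0.0000]
J3: z=[-0.7863, -0.3177, -0.5299] o=[0.6841, 0.2764, -0.3647] → [-0.3839, 0.9915, -0.0247, -0.7863, -0.3177, -0.5299]
J4: z=[-0.7863, -0.3177, -0.5299] o=[0.1800, 0.2256, 0.0552] → [-0.2236, 0.3942, 0.0955, -0.7863, -0.3177, -0.5299]
J5: z=[-0.1461, -0.7378, 0.6591] o=[-0.1979, 0.4249, 0.1946] → [-0.1572, 0.4028, 0.4160, -0.1461, -0.7378, 0.6591]
V = J·q̇ = [-0.6751, 0.2443, -0.3839, -0.3935, -0.7141, -1.7230]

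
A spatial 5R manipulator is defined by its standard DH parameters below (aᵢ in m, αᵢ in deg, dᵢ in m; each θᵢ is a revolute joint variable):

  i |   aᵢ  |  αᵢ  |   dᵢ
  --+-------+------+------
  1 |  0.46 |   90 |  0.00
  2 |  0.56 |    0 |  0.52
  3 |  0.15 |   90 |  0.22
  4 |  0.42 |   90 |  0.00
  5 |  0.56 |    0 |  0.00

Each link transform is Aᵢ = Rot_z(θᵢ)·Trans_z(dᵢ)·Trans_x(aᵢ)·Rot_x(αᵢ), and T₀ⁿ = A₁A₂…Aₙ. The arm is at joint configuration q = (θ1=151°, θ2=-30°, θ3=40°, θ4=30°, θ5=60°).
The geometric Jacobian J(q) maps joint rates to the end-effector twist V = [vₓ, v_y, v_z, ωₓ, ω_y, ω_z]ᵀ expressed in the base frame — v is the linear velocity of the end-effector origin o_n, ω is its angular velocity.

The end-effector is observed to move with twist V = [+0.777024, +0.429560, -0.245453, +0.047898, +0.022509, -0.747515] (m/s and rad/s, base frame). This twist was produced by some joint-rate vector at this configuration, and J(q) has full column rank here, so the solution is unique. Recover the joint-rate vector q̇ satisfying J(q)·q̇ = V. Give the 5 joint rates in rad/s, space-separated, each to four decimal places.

o_n = [-1.0231, 1.8133, -0.6263]
J₁: ẑ×o_n = [-1.8133, -1.0231, 0.0000], ω = ẑ
J2: z=[0.4848, 0.8746, 0.0000] o=[-0.4023, 0.2230, 0.0000] → [-0.5478, 0.3036, 1.3139, 0.4848, 0.8746, 0.0000]
J3: z=[0.4848, 0.8746, 0.0000] o=[-0.5744, 0.9129, -0.2800] → [-0.3029, 0.1679, 0.8289, 0.4848, 0.8746, 0.0000]
J4: z=[-0.1519, 0.0842, -0.9848] o=[-0.5969, 1.1770, -0.2540] → [0.5954, 0.3631, -0.0608, -0.1519, 0.0842, -0.9848]
J5: z=[-0.8505, -0.5187, 0.0868] o=[-0.8084, 1.5343, -0.1908] → [0.2017, -0.3890, -0.3487, -0.8505, -0.5187, 0.0868]
q̇ = J⁺·V = [-0.2120, -0.3260, 0.1550, 0.5220, -0.2470]

-0.2120 -0.3260 0.1550 0.5220 -0.2470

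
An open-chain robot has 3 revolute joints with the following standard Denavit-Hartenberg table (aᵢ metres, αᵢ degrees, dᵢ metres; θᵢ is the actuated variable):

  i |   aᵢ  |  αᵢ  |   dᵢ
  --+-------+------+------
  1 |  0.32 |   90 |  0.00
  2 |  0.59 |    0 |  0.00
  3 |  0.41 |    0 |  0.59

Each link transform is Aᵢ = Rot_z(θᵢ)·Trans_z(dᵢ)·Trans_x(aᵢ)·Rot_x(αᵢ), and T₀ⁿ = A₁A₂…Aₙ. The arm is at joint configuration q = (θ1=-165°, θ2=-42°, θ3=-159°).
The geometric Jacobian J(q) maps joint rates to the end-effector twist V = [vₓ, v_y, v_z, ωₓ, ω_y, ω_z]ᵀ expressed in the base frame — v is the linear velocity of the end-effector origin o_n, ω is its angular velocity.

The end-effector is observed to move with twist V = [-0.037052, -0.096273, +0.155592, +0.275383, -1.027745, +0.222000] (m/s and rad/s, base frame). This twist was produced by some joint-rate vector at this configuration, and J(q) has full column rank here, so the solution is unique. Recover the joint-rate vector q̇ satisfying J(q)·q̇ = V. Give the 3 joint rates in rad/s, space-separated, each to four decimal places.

o_n = [-0.5156, 0.4727, -0.2479]
J₁: ẑ×o_n = [-0.4727, -0.5156, 0.0000], ω = ẑ
J2: z=[-0.2588, 0.9659, 0.0000] o=[-0.3091, -0.0828, 0.0000] → [-0.2394, -0.0641, 0.0557, -0.2588, 0.9659, 0.0000]
J3: z=[-0.2588, 0.9659, 0.0000] o=[-0.7326, -0.1963, -0.3948] → [0.1419, 0.0380, -0.3828, -0.2588, 0.9659, 0.0000]
q̇ = J⁺·V = [0.2220, -0.5740, -0.4900]

0.2220 -0.5740 -0.4900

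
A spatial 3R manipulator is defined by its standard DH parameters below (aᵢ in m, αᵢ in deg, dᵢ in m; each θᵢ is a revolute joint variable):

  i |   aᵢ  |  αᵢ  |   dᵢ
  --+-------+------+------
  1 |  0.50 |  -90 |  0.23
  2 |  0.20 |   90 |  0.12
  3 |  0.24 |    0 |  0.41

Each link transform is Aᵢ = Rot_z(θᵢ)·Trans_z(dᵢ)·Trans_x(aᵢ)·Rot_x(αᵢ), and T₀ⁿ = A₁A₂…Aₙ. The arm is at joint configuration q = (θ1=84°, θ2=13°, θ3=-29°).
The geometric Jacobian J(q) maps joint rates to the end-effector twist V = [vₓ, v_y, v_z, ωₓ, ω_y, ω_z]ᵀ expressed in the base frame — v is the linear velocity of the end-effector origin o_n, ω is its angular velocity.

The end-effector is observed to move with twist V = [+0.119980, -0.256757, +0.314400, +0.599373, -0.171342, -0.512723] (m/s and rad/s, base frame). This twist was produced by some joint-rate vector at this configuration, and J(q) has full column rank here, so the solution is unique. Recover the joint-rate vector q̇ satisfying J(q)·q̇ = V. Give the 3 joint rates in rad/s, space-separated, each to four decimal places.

o_n = [0.1000, 0.9866, 0.5373]
J₁: ẑ×o_n = [-0.9866, 0.1000, 0.0000], ω = ẑ
J2: z=[-0.9945, 0.1045, 0.0000] o=[0.0523, 0.4973, 0.2300] → [0.0321, 0.3056, -0.4916, -0.9945, 0.1045, 0.0000]
J3: z=[0.0235, 0.2237, 0.9744] o=[-0.0467, 0.7036, 0.1850] → [-0.1969, 0.1347, -0.0262, 0.0235, 0.2237, 0.9744]
q̇ = J⁺·V = [-0.0460, -0.6140, -0.4790]

-0.0460 -0.6140 -0.4790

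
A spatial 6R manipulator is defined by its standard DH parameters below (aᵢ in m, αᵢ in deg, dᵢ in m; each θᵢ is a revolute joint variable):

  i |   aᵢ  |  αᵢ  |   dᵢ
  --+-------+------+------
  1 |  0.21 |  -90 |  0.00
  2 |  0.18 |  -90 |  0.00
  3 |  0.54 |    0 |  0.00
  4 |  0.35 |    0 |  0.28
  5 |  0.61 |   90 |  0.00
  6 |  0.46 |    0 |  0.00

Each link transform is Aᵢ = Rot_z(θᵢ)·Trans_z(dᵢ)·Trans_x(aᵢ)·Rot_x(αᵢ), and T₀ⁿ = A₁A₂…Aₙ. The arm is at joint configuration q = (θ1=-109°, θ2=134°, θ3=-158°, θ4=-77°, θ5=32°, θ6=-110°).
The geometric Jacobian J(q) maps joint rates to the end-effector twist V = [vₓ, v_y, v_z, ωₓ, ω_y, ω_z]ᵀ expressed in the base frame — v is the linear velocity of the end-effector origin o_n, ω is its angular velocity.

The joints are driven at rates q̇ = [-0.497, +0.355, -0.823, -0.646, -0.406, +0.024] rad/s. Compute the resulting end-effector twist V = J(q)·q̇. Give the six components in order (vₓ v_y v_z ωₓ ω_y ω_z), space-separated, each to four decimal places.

o_n = [-0.5632, -0.8332, 0.5691]
J₁: ẑ×o_n = [0.8332, -0.5632, 0.0000], ω = ẑ
J2: z=[0.9455, -0.3256, 0.0000] o=[-0.0684, -0.1986, 0.0000] → [-0.1853, -0.5381, -0.7612, 0.9455, -0.3256, 0.0000]
J3: z=[0.2342, 0.6801, 0.6947] o=[-0.0277, -0.0803, -0.1295] → [0.9981, -0.5356, 0.1880, 0.2342, 0.6801, 0.6947]
J4: z=[0.2342, 0.6801, 0.6947] o=[0.0504, -0.4750, 0.2307] → [0.4790, -0.5055, 0.3335, 0.2342, 0.6801, 0.6947]
J5: z=[0.2342, 0.6801, 0.6947] o=[-0.2005, -0.3231, 0.5696] → [0.3540, -0.2518, 0.1272, 0.2342, 0.6801, 0.6947]
J6: z=[-0.7820, 0.5563, -0.2811] o=[-0.5529, -0.6143, 0.9735] → [-0.2865, -0.3134, 0.1769, -0.7820, 0.5563, -0.2811]
V = J·q̇ = [-1.7613, 0.9510, -0.6877, -0.1222, -1.3775, -1.8062]

-1.7613 0.9510 -0.6877 -0.1222 -1.3775 -1.8062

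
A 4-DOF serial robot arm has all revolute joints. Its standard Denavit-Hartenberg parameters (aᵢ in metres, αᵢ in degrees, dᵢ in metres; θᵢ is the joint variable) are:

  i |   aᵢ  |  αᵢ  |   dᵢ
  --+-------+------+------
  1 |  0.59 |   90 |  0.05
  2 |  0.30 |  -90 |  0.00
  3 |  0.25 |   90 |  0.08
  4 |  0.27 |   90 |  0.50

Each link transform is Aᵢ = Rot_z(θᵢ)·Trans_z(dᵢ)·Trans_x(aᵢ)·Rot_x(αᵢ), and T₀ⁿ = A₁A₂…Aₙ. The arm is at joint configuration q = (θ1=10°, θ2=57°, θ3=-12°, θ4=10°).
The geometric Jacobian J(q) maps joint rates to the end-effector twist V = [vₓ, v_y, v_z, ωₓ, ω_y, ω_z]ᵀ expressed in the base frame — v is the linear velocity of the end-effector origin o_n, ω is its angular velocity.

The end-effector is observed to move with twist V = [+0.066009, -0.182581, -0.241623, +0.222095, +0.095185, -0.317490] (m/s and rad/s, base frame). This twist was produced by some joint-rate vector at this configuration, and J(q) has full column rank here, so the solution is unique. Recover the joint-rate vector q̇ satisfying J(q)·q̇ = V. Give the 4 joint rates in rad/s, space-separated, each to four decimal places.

-0.0720 -0.4210 -0.3310 0.3740

o_n = [0.9556, -0.4370, 0.7067]
J₁: ẑ×o_n = [0.4370, 0.9556, -0.0000], ω = ẑ
J2: z=[0.1736, -0.9848, 0.0000] o=[0.5810, 0.1025, 0.0500] → [-0.6468, -0.1140, 0.2752, 0.1736, -0.9848, 0.0000]
J3: z=[-0.8259, -0.1456, 0.5446] o=[0.7419, 0.1308, 0.3016] → [0.2503, 0.4510, 0.5001, -0.8259, -0.1456, 0.5446]
J4: z=[0.0583, -0.9830, -0.1744] o=[0.8161, 0.0911, 0.5503] → [-0.2459, -0.0335, 0.1064, 0.0583, -0.9830, -0.1744]
q̇ = J⁺·V = [-0.0720, -0.4210, -0.3310, 0.3740]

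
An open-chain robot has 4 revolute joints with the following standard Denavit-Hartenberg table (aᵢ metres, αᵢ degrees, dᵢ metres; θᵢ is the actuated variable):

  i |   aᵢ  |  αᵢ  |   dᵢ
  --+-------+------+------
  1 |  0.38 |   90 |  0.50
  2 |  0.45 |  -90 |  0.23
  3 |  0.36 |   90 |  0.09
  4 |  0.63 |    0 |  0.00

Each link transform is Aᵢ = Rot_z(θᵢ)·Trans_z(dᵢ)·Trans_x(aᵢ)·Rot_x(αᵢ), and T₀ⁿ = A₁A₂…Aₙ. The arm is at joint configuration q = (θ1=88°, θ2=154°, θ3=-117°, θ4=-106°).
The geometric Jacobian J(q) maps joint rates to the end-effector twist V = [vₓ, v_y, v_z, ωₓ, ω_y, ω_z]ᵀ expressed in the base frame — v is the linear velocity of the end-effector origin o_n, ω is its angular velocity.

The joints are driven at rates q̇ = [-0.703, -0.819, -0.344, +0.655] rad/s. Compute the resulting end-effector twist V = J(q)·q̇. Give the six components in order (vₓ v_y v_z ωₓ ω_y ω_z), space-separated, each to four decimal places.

0.5365 0.4769 0.0821 -1.0921 0.7139 -0.6497

o_n = [0.4055, 0.2636, 1.1236]
J₁: ẑ×o_n = [-0.2636, 0.4055, 0.0000], ω = ẑ
J2: z=[0.9994, -0.0349, 0.0000] o=[0.0133, 0.3798, 0.5000] → [-0.0218, -0.6232, -0.1024, 0.9994, -0.0349, 0.0000]
J3: z=[-0.0153, -0.4381, -0.8988] o=[0.2290, -0.0325, 0.6973] → [0.0793, -0.1521, 0.0728, -0.0153, -0.4381, -0.8988]
J4: z=[-0.4258, 0.8162, -0.3906] o=[0.5533, 0.0637, 0.5447] → [0.5505, 0.3042, 0.0356, -0.4258, 0.8162, -0.3906]
V = J·q̇ = [0.5365, 0.4769, 0.0821, -1.0921, 0.7139, -0.6497]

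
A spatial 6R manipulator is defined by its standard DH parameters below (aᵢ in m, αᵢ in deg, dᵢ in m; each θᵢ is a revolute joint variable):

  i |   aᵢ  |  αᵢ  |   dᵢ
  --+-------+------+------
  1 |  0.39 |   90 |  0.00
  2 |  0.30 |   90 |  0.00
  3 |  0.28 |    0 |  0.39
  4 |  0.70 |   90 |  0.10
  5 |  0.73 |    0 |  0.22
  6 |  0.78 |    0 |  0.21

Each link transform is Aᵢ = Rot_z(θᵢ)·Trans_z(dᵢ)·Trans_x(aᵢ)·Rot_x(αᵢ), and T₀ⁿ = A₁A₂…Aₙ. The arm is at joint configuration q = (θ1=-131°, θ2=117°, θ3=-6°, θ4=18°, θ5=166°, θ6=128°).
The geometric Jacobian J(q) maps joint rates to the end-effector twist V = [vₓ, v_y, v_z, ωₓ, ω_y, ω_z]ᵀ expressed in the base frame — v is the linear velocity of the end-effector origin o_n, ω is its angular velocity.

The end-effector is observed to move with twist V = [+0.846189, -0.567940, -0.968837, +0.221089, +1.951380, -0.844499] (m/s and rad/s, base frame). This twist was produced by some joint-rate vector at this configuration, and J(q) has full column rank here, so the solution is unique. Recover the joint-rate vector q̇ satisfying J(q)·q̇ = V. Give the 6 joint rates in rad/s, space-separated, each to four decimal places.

o_n = [0.3510, -0.1841, 0.8435]
J₁: ẑ×o_n = [0.1841, 0.3510, -0.0000], ω = ẑ
J2: z=[-0.7547, 0.6561, 0.0000] o=[-0.2559, -0.2943, 0.0000] → [0.5534, 0.6366, -0.4813, -0.7547, 0.6561, 0.0000]
J3: z=[-0.5846, -0.6725, 0.4540] o=[-0.1665, -0.1915, 0.2673] → [-0.3908, 0.5717, 0.3436, -0.5846, -0.6725, 0.4540]
J4: z=[-0.5846, -0.6725, 0.4540] o=[-0.2895, -0.3776, 0.6925] → [-0.1894, 0.3790, 0.3175, -0.5846, -0.6725, 0.4540]
J5: z=[0.8001, -0.5705, 0.1853] o=[-0.2538, -0.1148, 1.3479] → [0.3006, 0.5157, 0.2896, 0.8001, -0.5705, 0.1853]
J6: z=[0.8001, -0.5705, 0.1853] o=[-0.2762, -0.6930, 0.8516] → [-0.0897, 0.1227, 0.7651, 0.8001, -0.5705, 0.1853]
q̇ = J⁺·V = [0.0400, 0.8610, -0.9860, -0.8570, -0.5340, 0.2760]

0.0400 0.8610 -0.9860 -0.8570 -0.5340 0.2760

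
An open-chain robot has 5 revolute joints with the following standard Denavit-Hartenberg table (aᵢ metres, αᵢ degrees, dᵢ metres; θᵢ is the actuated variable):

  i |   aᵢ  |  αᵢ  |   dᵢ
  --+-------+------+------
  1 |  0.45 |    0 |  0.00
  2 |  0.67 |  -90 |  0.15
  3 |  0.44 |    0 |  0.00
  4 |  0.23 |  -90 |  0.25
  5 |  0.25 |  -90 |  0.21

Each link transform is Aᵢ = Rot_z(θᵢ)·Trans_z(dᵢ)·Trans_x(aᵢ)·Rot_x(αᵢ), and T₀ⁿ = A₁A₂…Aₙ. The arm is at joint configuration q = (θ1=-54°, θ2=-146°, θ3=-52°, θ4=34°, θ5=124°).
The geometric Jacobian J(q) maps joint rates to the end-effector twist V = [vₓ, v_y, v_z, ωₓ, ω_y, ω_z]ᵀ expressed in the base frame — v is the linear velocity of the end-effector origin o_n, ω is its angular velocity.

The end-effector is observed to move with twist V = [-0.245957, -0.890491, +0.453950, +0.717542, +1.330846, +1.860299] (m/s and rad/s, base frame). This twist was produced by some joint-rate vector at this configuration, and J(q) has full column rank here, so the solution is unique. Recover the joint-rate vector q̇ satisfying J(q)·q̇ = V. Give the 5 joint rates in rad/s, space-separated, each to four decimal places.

0.7360 0.4500 -0.6760 -0.8200 -0.7090

o_n = [-0.7759, -0.0309, 0.3249]
J₁: ẑ×o_n = [0.0309, -0.7759, 0.0000], ω = ẑ
J2: z=[0.0000, 0.0000, 1.0000] o=[0.2645, -0.3641, 0.0000] → [-0.3332, -1.0404, 0.0000, 0.0000, 0.0000, 1.0000]
J3: z=[-0.3420, -0.9397, 0.0000] o=[-0.3651, -0.1349, 0.1500] → [-0.1643, 0.0598, -0.4216, -0.3420, -0.9397, 0.0000]
J4: z=[-0.3420, -0.9397, 0.0000] o=[-0.6196, -0.0423, 0.4967] → [0.1615, -0.0588, -0.1507, -0.3420, -0.9397, 0.0000]
J5: z=[-0.2904, 0.1057, -0.9511] o=[-0.9107, -0.2024, 0.5678] → [0.1374, -0.1988, -0.0640, -0.2904, 0.1057, -0.9511]
q̇ = J⁺·V = [0.7360, 0.4500, -0.6760, -0.8200, -0.7090]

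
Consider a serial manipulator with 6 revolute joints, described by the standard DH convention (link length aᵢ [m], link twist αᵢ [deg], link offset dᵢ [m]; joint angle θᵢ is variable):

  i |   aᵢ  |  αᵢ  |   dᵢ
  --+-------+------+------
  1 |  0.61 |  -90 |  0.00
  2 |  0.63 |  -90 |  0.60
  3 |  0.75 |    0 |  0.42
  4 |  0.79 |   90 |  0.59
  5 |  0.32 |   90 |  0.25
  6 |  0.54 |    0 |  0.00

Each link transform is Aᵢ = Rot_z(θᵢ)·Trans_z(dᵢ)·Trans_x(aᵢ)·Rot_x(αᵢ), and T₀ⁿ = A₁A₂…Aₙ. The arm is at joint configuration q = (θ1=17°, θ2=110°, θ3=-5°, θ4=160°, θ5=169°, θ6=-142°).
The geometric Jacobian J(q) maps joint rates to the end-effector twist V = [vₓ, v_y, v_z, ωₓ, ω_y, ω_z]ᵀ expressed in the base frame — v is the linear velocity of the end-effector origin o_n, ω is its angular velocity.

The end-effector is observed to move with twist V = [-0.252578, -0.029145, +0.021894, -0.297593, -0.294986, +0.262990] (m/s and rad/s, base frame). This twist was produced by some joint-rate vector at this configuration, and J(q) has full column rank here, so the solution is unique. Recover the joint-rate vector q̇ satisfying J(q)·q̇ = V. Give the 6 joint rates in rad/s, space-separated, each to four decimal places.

0.1180 0.2010 -0.0720 -0.4350 0.3550 0.9220

o_n = [-0.5863, 0.1998, -0.1618]
J₁: ẑ×o_n = [-0.1998, -0.5863, 0.0000], ω = ẑ
J2: z=[-0.2924, 0.9563, 0.0000] o=[0.5833, 0.1783, 0.0000] → [-0.1547, -0.0473, 1.1123, -0.2924, 0.9563, 0.0000]
J3: z=[-0.8986, -0.2747, 0.3420] o=[0.2019, 0.6891, -0.5920] → [0.0492, 0.1171, 0.2232, -0.8986, -0.2747, 0.3420]
J4: z=[-0.8986, -0.2747, 0.3420] o=[-0.4390, 0.5615, -1.1504] → [-0.1479, 0.8381, 0.2846, -0.8986, -0.2747, 0.3420]
J5: z=[0.1268, -0.9090, -0.3971] o=[-0.6374, 0.1518, -0.2758] → [-0.0846, -0.0348, 0.0526, 0.1268, -0.9090, -0.3971]
J6: z=[-0.8020, -0.3295, 0.4982] o=[-0.7926, 0.0062, -0.6218] → [-0.2480, 0.4717, -0.0872, -0.8020, -0.3295, 0.4982]
q̇ = J⁺·V = [0.1180, 0.2010, -0.0720, -0.4350, 0.3550, 0.9220]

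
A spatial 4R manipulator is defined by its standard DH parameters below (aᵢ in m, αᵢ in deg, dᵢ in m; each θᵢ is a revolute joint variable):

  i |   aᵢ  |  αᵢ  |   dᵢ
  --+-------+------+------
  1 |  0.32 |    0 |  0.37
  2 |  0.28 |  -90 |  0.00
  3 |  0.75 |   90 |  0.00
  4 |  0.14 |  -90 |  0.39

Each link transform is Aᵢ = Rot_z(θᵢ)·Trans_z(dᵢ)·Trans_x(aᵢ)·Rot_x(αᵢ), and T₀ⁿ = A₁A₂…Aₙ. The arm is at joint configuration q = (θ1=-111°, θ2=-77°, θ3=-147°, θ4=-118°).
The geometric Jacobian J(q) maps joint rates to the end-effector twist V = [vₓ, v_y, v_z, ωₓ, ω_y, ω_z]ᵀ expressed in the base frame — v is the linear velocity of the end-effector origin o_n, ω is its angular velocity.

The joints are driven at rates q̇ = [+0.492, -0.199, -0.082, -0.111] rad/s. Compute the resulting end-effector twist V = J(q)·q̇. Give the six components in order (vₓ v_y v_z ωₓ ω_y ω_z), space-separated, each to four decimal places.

0.1231 0.0894 -0.0719 -0.0485 0.0896 0.3861

o_n = [0.4039, -0.2468, 0.4156]
J₁: ẑ×o_n = [0.2468, 0.4039, -0.0000], ω = ẑ
J2: z=[0.0000, 0.0000, 1.0000] o=[-0.1147, -0.2987, 0.3700] → [-0.0519, 0.5186, 0.0000, 0.0000, 0.0000, 1.0000]
J3: z=[-0.1392, -0.9903, 0.0000] o=[-0.3920, -0.2598, 0.3700] → [-0.0452, 0.0063, 0.7863, -0.1392, -0.9903, 0.0000]
J4: z=[0.5393, -0.0758, -0.8387] o=[0.2309, -0.3473, 0.7785] → [0.1118, 0.0507, 0.0673, 0.5393, -0.0758, -0.8387]
V = J·q̇ = [0.1231, 0.0894, -0.0719, -0.0485, 0.0896, 0.3861]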